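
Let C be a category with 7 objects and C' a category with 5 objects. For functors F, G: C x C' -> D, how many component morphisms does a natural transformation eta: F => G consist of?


A natural transformation eta: F => G assigns one component morphism per
object of the domain category.
The domain is the product category C x C', so
|Ob(C x C')| = |Ob(C)| * |Ob(C')| = 7 * 5 = 35.
Therefore eta has 35 component morphisms.

35


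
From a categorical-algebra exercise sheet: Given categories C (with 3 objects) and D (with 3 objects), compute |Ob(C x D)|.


The product category C x D has objects that are pairs (c, d).
Number of pairs = |Ob(C)| * |Ob(D)| = 3 * 3 = 9

9


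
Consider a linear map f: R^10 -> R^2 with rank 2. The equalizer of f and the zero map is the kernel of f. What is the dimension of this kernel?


The equalizer of f and the zero map is ker(f).
By the rank-nullity theorem: dim(ker(f)) = dim(domain) - rank(f).
dim(ker(f)) = 10 - 2 = 8

8


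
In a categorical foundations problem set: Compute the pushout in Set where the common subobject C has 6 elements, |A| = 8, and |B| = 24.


The pushout A +_C B identifies the images of C in A and B.
|A +_C B| = |A| + |B| - |C| (for injections).
= 8 + 24 - 6 = 26

26


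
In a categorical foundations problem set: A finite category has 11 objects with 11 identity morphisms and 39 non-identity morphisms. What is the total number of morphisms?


Each object has an identity morphism, giving 11 identities.
Adding the 39 non-identity morphisms:
Total = 11 + 39 = 50

50


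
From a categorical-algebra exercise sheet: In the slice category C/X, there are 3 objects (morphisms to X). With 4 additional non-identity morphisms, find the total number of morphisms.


In the slice category C/X, objects are morphisms to X.
Identity morphisms: 3 (one per object of C/X).
Non-identity morphisms: 4.
Total = 3 + 4 = 7

7


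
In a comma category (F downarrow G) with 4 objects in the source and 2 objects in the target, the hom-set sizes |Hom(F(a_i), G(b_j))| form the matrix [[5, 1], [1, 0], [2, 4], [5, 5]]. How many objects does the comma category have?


Objects of (F downarrow G) are triples (a, b, h: F(a)->G(b)).
The count equals the sum of all entries in the hom-matrix.
sum(row 0) = 6
sum(row 1) = 1
sum(row 2) = 6
sum(row 3) = 10
Grand total = 23

23


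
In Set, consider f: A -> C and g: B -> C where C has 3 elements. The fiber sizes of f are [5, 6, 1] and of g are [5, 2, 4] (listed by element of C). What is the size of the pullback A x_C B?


The pullback A x_C B consists of pairs (a, b) with f(a) = g(b).
For each element c in C, the fiber product has |f^-1(c)| * |g^-1(c)| elements.
Summing over C: 5 * 5 + 6 * 2 + 1 * 4
= 25 + 12 + 4 = 41

41


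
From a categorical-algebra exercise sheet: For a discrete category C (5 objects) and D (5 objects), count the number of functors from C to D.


A functor from a discrete category C to D is determined by
where each object maps. Each of the 5 objects of C can map
to any of the 5 objects of D independently.
Number of functors = 5^5 = 3125

3125


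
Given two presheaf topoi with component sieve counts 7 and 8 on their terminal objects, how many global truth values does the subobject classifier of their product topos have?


In a product of presheaf topoi E_1 x E_2, the subobject classifier
is Omega = Omega_1 x Omega_2 (componentwise), so
|Omega(top)| = |Omega_1(top_1)| * |Omega_2(top_2)|.
= 7 * 8 = 56.

56


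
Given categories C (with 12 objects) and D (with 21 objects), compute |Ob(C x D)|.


The product category C x D has objects that are pairs (c, d).
Number of pairs = |Ob(C)| * |Ob(D)| = 12 * 21 = 252

252


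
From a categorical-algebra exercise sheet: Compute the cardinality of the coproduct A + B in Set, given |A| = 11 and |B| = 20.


In Set, the coproduct A + B is the disjoint union.
|A + B| = |A| + |B| = 11 + 20 = 31

31


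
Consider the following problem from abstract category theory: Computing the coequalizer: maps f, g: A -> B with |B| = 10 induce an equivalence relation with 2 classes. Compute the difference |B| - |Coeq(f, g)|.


The coequalizer Coeq(f, g) = B / ~ has one element per equivalence class.
|B| = 10, |Coeq(f, g)| = 2.
|B| - |Coeq(f, g)| = 10 - 2 = 8.

8


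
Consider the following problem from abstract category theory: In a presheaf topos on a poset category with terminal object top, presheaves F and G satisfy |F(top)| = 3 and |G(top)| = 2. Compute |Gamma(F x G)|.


Global sections of a presheaf on a poset with terminal top satisfy
Gamma(H) ~ H(top). Presheaves admit pointwise products, so
(F x G)(top) = F(top) x G(top) (Cartesian product).
|Gamma(F x G)| = |F(top)| * |G(top)| = 3 * 2 = 6.

6


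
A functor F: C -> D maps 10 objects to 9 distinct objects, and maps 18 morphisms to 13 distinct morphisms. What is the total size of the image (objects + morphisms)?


The image of F consists of distinct objects and distinct morphisms.
|Im(F)| on objects = 9
|Im(F)| on morphisms = 13
Total image cardinality = 9 + 13 = 22

22


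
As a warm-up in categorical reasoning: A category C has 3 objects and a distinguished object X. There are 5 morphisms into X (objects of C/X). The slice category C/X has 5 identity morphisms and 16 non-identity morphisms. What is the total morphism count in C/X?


In the slice category C/X, objects are morphisms to X.
Identity morphisms: 5 (one per object of C/X).
Non-identity morphisms: 16.
Total = 5 + 16 = 21

21


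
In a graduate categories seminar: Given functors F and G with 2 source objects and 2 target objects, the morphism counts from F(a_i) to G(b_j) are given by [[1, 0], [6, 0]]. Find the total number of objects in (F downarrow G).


Objects of (F downarrow G) are triples (a, b, h: F(a)->G(b)).
The count equals the sum of all entries in the hom-matrix.
sum(row 0) = 1
sum(row 1) = 6
Grand total = 7

7


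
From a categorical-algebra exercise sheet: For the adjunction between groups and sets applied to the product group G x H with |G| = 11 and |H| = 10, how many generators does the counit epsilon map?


The counit epsilon_K: F(U(K)) -> K of the Free-Forgetful adjunction
maps |K| generators of F(U(K)) into K. For K = G x H (the product group),
|G x H| = |G| * |H|.
Total generators mapped = 11 * 10 = 110.

110


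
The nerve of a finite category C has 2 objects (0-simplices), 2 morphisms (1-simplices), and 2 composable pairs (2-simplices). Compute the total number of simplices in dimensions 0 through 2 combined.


The 2-skeleton of the nerve N(C) consists of simplices in dimensions 0, 1, 2:
  |N(C)_0| = 2 (objects)
  |N(C)_1| = 2 (morphisms)
  |N(C)_2| = 2 (composable pairs)
Total = 2 + 2 + 2 = 6

6


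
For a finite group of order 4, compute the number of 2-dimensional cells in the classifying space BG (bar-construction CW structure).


In the bar-construction CW model of BG, the n-cells are indexed by
n-tuples [g_1|...|g_n] of non-identity elements of G (degenerate
simplices with some g_i = e do not contribute cells), so there are
(|G| - 1)^n n-cells.
For dim = 2 with |G| = 4:
cells = (4 - 1)^2 = 3^2 = 9

9


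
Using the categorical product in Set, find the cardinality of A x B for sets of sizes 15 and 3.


In Set, the product A x B is the Cartesian product.
By the universal property, |A x B| = |A| * |B|.
|A x B| = 15 * 3 = 45

45


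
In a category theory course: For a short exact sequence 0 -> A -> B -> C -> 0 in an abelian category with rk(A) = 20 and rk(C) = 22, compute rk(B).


For a short exact sequence 0 -> A -> B -> C -> 0,
rank is additive: rank(B) = rank(A) + rank(C).
rank(B) = 20 + 22 = 42

42


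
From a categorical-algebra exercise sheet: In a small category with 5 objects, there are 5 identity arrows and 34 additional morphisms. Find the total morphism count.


Each object has an identity morphism, giving 5 identities.
Adding the 34 non-identity morphisms:
Total = 5 + 34 = 39

39


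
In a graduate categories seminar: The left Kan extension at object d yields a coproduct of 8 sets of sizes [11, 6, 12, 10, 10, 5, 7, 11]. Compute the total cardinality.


Pointwise, the left Kan extension (Lan_F H)(d) is the colimit, indexed
by the comma category (F downarrow d), of H composed with the
projection (F downarrow d) -> C. Here that colimit is given
as a coproduct (disjoint union) of sets, so its cardinality is the
sum of the sizes of the summands.
Coproduct of sets with sizes: 11 + 6 + 12 + 10 + 10 + 5 + 7 + 11
= 72

72


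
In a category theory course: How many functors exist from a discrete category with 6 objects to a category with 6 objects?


A functor from a discrete category C to D is determined by
where each object maps. Each of the 6 objects of C can map
to any of the 6 objects of D independently.
Number of functors = 6^6 = 46656

46656


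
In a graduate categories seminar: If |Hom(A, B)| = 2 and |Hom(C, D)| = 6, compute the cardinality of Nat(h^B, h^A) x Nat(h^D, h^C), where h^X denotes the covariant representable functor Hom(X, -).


By the Yoneda lemma, Nat(h^B, h^A) is isomorphic to Hom(A, B),
so |Nat(h^B, h^A)| = |Hom(A, B)| and |Nat(h^D, h^C)| = |Hom(C, D)|.
|Hom(A, B)| = 2, |Hom(C, D)| = 6.
|Nat(h^B, h^A) x Nat(h^D, h^C)| = 2 * 6 = 12

12


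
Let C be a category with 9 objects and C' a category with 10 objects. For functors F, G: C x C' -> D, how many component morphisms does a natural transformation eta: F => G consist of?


A natural transformation eta: F => G assigns one component morphism per
object of the domain category.
The domain is the product category C x C', so
|Ob(C x C')| = |Ob(C)| * |Ob(C')| = 9 * 10 = 90.
Therefore eta has 90 component morphisms.

90


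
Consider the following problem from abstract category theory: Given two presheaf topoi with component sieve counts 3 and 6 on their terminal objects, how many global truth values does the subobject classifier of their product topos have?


In a product of presheaf topoi E_1 x E_2, the subobject classifier
is Omega = Omega_1 x Omega_2 (componentwise), so
|Omega(top)| = |Omega_1(top_1)| * |Omega_2(top_2)|.
= 3 * 6 = 18.

18


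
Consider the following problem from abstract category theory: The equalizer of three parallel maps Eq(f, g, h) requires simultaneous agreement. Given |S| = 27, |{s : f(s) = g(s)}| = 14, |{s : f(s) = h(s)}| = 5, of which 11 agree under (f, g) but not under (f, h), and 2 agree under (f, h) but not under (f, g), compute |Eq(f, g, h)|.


Eq(f, g, h) is the triple-agreement set: points in S where all three
maps take the same value. Using inclusion-exclusion on the pairwise data:
Pair (f, g) agrees on 14 points; pair (f, h) on 5 points.
Points agreeing under (f, g) but not (f, h) = 11; under (f, h) but not (f, g) = 2.
Triple-agreement = agreement-in-(f, g) minus points that agree under (f, g) but not (f, h):
|Eq(f, g, h)| = 14 - 11 = 3
(cross-check via (f, h): 5 - 2 = 3.)

3


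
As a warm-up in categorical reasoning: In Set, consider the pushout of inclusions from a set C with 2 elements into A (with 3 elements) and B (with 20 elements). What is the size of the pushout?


The pushout A +_C B identifies the images of C in A and B.
|A +_C B| = |A| + |B| - |C| (for injections).
= 3 + 20 - 2 = 21

21


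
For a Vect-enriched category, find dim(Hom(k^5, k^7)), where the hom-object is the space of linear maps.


In Vect-enriched categories, Hom(k^n, k^m) is the space of m x n matrices.
dim(Hom(k^5, k^7)) = 7 * 5 = 35

35


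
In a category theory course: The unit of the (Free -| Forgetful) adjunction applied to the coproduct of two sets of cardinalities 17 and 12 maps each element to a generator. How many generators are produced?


The unit eta_X: X -> U(F(X)) of the Free-Forgetful adjunction
maps each element of X to a generator of F(X). For X = S + T (disjoint
union in Set), |S + T| = |S| + |T|.
Total mappings = 17 + 12 = 29.

29


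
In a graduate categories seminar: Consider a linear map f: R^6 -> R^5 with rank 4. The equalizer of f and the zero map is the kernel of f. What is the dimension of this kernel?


The equalizer of f and the zero map is ker(f).
By the rank-nullity theorem: dim(ker(f)) = dim(domain) - rank(f).
dim(ker(f)) = 6 - 4 = 2

2


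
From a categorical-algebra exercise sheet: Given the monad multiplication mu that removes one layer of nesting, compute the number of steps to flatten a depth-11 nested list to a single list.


Each application of mu: T^2 -> T removes one layer of nesting.
Starting at depth 11 (i.e., T^11(X)), we need to reach T(X).
Number of mu applications = 11 - 1 = 10

10


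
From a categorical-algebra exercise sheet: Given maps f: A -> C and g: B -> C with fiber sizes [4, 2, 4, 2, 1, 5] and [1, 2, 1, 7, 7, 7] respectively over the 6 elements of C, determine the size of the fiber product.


The pullback A x_C B consists of pairs (a, b) with f(a) = g(b).
For each element c in C, the fiber product has |f^-1(c)| * |g^-1(c)| elements.
Summing over C: 4 * 1 + 2 * 2 + 4 * 1 + 2 * 7 + 1 * 7 + 5 * 7
= 4 + 4 + 4 + 14 + 7 + 35 = 68

68


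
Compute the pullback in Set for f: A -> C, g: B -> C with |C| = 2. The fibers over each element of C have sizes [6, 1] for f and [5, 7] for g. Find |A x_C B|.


The pullback A x_C B consists of pairs (a, b) with f(a) = g(b).
For each element c in C, the fiber product has |f^-1(c)| * |g^-1(c)| elements.
Summing over C: 6 * 5 + 1 * 7
= 30 + 7 = 37

37


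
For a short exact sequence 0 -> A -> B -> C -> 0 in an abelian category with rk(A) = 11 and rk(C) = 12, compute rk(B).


For a short exact sequence 0 -> A -> B -> C -> 0,
rank is additive: rank(B) = rank(A) + rank(C).
rank(B) = 11 + 12 = 23

23


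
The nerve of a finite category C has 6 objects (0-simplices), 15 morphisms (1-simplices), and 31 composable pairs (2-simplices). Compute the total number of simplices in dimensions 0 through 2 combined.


The 2-skeleton of the nerve N(C) consists of simplices in dimensions 0, 1, 2:
  |N(C)_0| = 6 (objects)
  |N(C)_1| = 15 (morphisms)
  |N(C)_2| = 31 (composable pairs)
Total = 6 + 15 + 31 = 52

52


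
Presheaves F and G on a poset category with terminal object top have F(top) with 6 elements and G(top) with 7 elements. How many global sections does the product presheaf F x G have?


Global sections of a presheaf on a poset with terminal top satisfy
Gamma(H) ~ H(top). Presheaves admit pointwise products, so
(F x G)(top) = F(top) x G(top) (Cartesian product).
|Gamma(F x G)| = |F(top)| * |G(top)| = 6 * 7 = 42.

42


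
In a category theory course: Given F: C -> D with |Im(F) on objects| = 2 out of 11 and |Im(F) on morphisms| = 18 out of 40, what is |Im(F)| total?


The image of F consists of distinct objects and distinct morphisms.
|Im(F)| on objects = 2
|Im(F)| on morphisms = 18
Total image cardinality = 2 + 18 = 20

20


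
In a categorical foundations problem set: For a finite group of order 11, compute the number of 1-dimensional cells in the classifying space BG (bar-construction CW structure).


In the bar-construction CW model of BG, the n-cells are indexed by
n-tuples [g_1|...|g_n] of non-identity elements of G (degenerate
simplices with some g_i = e do not contribute cells), so there are
(|G| - 1)^n n-cells.
For dim = 1 with |G| = 11:
cells = (11 - 1)^1 = 10^1 = 10

10


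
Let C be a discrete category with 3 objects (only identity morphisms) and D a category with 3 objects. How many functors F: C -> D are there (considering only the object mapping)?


A functor from a discrete category C to D is determined by
where each object maps. Each of the 3 objects of C can map
to any of the 3 objects of D independently.
Number of functors = 3^3 = 27

27


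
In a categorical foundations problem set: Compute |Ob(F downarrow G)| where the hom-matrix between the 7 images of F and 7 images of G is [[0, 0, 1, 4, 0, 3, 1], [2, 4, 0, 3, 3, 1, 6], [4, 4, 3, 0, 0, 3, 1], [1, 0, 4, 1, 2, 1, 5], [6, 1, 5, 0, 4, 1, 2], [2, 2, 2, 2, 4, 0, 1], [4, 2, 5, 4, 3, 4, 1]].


Objects of (F downarrow G) are triples (a, b, h: F(a)->G(b)).
The count equals the sum of all entries in the hom-matrix.
sum(row 0) = 9
sum(row 1) = 19
sum(row 2) = 15
sum(row 3) = 14
sum(row 4) = 19
sum(row 5) = 13
sum(row 6) = 23
Grand total = 112

112


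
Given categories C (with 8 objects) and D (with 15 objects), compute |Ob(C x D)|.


The product category C x D has objects that are pairs (c, d).
Number of pairs = |Ob(C)| * |Ob(D)| = 8 * 15 = 120

120


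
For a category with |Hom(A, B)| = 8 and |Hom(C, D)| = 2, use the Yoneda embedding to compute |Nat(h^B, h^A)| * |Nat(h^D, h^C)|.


By the Yoneda lemma, Nat(h^B, h^A) is isomorphic to Hom(A, B),
so |Nat(h^B, h^A)| = |Hom(A, B)| and |Nat(h^D, h^C)| = |Hom(C, D)|.
|Hom(A, B)| = 8, |Hom(C, D)| = 2.
|Nat(h^B, h^A) x Nat(h^D, h^C)| = 8 * 2 = 16

16


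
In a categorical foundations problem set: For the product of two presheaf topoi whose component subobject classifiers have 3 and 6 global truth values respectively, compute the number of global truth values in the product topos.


In a product of presheaf topoi E_1 x E_2, the subobject classifier
is Omega = Omega_1 x Omega_2 (componentwise), so
|Omega(top)| = |Omega_1(top_1)| * |Omega_2(top_2)|.
= 3 * 6 = 18.

18


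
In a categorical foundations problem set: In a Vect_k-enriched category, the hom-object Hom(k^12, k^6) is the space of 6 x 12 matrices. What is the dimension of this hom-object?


In Vect-enriched categories, Hom(k^n, k^m) is the space of m x n matrices.
dim(Hom(k^12, k^6)) = 6 * 12 = 72

72


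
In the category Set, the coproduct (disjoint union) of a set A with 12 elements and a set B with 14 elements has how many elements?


In Set, the coproduct A + B is the disjoint union.
|A + B| = |A| + |B| = 12 + 14 = 26

26


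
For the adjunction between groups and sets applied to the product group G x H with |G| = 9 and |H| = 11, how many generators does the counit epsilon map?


The counit epsilon_K: F(U(K)) -> K of the Free-Forgetful adjunction
maps |K| generators of F(U(K)) into K. For K = G x H (the product group),
|G x H| = |G| * |H|.
Total generators mapped = 9 * 11 = 99.

99


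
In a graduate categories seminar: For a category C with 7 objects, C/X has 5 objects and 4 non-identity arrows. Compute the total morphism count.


In the slice category C/X, objects are morphisms to X.
Identity morphisms: 5 (one per object of C/X).
Non-identity morphisms: 4.
Total = 5 + 4 = 9

9


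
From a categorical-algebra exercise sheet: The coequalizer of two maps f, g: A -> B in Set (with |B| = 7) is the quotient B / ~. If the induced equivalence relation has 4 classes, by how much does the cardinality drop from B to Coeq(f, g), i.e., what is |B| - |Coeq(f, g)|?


The coequalizer Coeq(f, g) = B / ~ has one element per equivalence class.
|B| = 7, |Coeq(f, g)| = 4.
|B| - |Coeq(f, g)| = 7 - 4 = 3.

3


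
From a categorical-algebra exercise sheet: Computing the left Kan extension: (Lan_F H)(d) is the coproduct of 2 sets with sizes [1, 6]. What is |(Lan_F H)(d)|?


Pointwise, the left Kan extension (Lan_F H)(d) is the colimit, indexed
by the comma category (F downarrow d), of H composed with the
projection (F downarrow d) -> C. Here that colimit is given
as a coproduct (disjoint union) of sets, so its cardinality is the
sum of the sizes of the summands.
Coproduct of sets with sizes: 1 + 6
= 7

7


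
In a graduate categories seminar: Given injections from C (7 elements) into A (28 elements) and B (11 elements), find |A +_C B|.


The pushout A +_C B identifies the images of C in A and B.
|A +_C B| = |A| + |B| - |C| (for injections).
= 28 + 11 - 7 = 32

32


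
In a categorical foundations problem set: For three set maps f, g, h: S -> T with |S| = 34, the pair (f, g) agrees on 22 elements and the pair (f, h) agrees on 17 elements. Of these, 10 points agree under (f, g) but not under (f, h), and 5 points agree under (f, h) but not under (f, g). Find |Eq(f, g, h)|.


Eq(f, g, h) is the triple-agreement set: points in S where all three
maps take the same value. Using inclusion-exclusion on the pairwise data:
Pair (f, g) agrees on 22 points; pair (f, h) on 17 points.
Points agreeing under (f, g) but not (f, h) = 10; under (f, h) but not (f, g) = 5.
Triple-agreement = agreement-in-(f, g) minus points that agree under (f, g) but not (f, h):
|Eq(f, g, h)| = 22 - 10 = 12
(cross-check via (f, h): 17 - 5 = 12.)

12


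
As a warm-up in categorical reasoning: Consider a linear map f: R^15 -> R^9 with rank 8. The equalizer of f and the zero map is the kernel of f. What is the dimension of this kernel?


The equalizer of f and the zero map is ker(f).
By the rank-nullity theorem: dim(ker(f)) = dim(domain) - rank(f).
dim(ker(f)) = 15 - 8 = 7

7


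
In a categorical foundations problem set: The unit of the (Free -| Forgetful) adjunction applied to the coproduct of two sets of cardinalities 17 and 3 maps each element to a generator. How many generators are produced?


The unit eta_X: X -> U(F(X)) of the Free-Forgetful adjunction
maps each element of X to a generator of F(X). For X = S + T (disjoint
union in Set), |S + T| = |S| + |T|.
Total mappings = 17 + 3 = 20.

20


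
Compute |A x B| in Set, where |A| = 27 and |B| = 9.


In Set, the product A x B is the Cartesian product.
By the universal property, |A x B| = |A| * |B|.
|A x B| = 27 * 9 = 243

243


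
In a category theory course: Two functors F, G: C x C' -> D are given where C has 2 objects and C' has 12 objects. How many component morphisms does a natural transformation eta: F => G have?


A natural transformation eta: F => G assigns one component morphism per
object of the domain category.
The domain is the product category C x C', so
|Ob(C x C')| = |Ob(C)| * |Ob(C')| = 2 * 12 = 24.
Therefore eta has 24 component morphisms.

24


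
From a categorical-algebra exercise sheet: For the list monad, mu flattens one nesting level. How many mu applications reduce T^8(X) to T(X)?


Each application of mu: T^2 -> T removes one layer of nesting.
Starting at depth 8 (i.e., T^8(X)), we need to reach T(X).
Number of mu applications = 8 - 1 = 7

7


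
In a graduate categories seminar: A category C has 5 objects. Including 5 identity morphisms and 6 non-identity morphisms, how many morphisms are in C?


Each object has an identity morphism, giving 5 identities.
Adding the 6 non-identity morphisms:
Total = 5 + 6 = 11

11


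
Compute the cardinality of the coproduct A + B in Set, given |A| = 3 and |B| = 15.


In Set, the coproduct A + B is the disjoint union.
|A + B| = |A| + |B| = 3 + 15 = 18

18


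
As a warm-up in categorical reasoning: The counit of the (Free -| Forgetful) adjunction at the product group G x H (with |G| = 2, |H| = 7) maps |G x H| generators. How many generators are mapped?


The counit epsilon_K: F(U(K)) -> K of the Free-Forgetful adjunction
maps |K| generators of F(U(K)) into K. For K = G x H (the product group),
|G x H| = |G| * |H|.
Total generators mapped = 2 * 7 = 14.

14


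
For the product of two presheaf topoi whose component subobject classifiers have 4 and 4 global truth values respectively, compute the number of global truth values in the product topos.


In a product of presheaf topoi E_1 x E_2, the subobject classifier
is Omega = Omega_1 x Omega_2 (componentwise), so
|Omega(top)| = |Omega_1(top_1)| * |Omega_2(top_2)|.
= 4 * 4 = 16.

16


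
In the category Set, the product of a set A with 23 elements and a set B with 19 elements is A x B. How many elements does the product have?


In Set, the product A x B is the Cartesian product.
By the universal property, |A x B| = |A| * |B|.
|A x B| = 23 * 19 = 437

437


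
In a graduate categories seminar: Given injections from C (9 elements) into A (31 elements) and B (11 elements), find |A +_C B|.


The pushout A +_C B identifies the images of C in A and B.
|A +_C B| = |A| + |B| - |C| (for injections).
= 31 + 11 - 9 = 33

33


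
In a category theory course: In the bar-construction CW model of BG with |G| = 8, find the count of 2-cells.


In the bar-construction CW model of BG, the n-cells are indexed by
n-tuples [g_1|...|g_n] of non-identity elements of G (degenerate
simplices with some g_i = e do not contribute cells), so there are
(|G| - 1)^n n-cells.
For dim = 2 with |G| = 8:
cells = (8 - 1)^2 = 7^2 = 49

49


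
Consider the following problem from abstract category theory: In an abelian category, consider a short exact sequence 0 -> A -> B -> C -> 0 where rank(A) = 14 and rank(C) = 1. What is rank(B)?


For a short exact sequence 0 -> A -> B -> C -> 0,
rank is additive: rank(B) = rank(A) + rank(C).
rank(B) = 14 + 1 = 15

15


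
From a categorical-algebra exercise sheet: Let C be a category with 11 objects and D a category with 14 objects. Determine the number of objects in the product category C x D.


The product category C x D has objects that are pairs (c, d).
Number of pairs = |Ob(C)| * |Ob(D)| = 11 * 14 = 154

154


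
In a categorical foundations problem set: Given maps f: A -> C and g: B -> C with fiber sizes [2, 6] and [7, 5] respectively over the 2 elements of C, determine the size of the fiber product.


The pullback A x_C B consists of pairs (a, b) with f(a) = g(b).
For each element c in C, the fiber product has |f^-1(c)| * |g^-1(c)| elements.
Summing over C: 2 * 7 + 6 * 5
= 14 + 30 = 44

44


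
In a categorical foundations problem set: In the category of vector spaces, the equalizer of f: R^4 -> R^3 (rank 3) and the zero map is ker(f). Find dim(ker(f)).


The equalizer of f and the zero map is ker(f).
By the rank-nullity theorem: dim(ker(f)) = dim(domain) - rank(f).
dim(ker(f)) = 4 - 3 = 1

1


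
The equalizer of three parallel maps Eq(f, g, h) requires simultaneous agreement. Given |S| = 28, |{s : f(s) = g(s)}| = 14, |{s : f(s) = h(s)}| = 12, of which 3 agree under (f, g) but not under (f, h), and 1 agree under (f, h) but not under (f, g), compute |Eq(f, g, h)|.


Eq(f, g, h) is the triple-agreement set: points in S where all three
maps take the same value. Using inclusion-exclusion on the pairwise data:
Pair (f, g) agrees on 14 points; pair (f, h) on 12 points.
Points agreeing under (f, g) but not (f, h) = 3; under (f, h) but not (f, g) = 1.
Triple-agreement = agreement-in-(f, g) minus points that agree under (f, g) but not (f, h):
|Eq(f, g, h)| = 14 - 3 = 11
(cross-check via (f, h): 12 - 1 = 11.)

11


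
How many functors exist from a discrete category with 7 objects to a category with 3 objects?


A functor from a discrete category C to D is determined by
where each object maps. Each of the 7 objects of C can map
to any of the 3 objects of D independently.
Number of functors = 3^7 = 2187

2187


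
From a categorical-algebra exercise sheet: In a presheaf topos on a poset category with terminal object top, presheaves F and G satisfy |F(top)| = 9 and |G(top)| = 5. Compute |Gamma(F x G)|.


Global sections of a presheaf on a poset with terminal top satisfy
Gamma(H) ~ H(top). Presheaves admit pointwise products, so
(F x G)(top) = F(top) x G(top) (Cartesian product).
|Gamma(F x G)| = |F(top)| * |G(top)| = 9 * 5 = 45.

45


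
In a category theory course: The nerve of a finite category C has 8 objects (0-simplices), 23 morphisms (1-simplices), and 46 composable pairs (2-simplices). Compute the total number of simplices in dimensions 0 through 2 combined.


The 2-skeleton of the nerve N(C) consists of simplices in dimensions 0, 1, 2:
  |N(C)_0| = 8 (objects)
  |N(C)_1| = 23 (morphisms)
  |N(C)_2| = 46 (composable pairs)
Total = 8 + 23 + 46 = 77

77


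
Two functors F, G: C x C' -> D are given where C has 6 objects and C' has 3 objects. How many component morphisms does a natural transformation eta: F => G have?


A natural transformation eta: F => G assigns one component morphism per
object of the domain category.
The domain is the product category C x C', so
|Ob(C x C')| = |Ob(C)| * |Ob(C')| = 6 * 3 = 18.
Therefore eta has 18 component morphisms.

18


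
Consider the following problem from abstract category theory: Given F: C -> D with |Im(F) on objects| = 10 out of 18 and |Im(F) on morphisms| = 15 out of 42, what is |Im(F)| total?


The image of F consists of distinct objects and distinct morphisms.
|Im(F)| on objects = 10
|Im(F)| on morphisms = 15
Total image cardinality = 10 + 15 = 25

25


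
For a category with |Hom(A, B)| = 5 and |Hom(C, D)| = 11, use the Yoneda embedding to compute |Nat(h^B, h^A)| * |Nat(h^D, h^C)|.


By the Yoneda lemma, Nat(h^B, h^A) is isomorphic to Hom(A, B),
so |Nat(h^B, h^A)| = |Hom(A, B)| and |Nat(h^D, h^C)| = |Hom(C, D)|.
|Hom(A, B)| = 5, |Hom(C, D)| = 11.
|Nat(h^B, h^A) x Nat(h^D, h^C)| = 5 * 11 = 55

55


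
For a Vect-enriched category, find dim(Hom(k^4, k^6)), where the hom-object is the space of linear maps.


In Vect-enriched categories, Hom(k^n, k^m) is the space of m x n matrices.
dim(Hom(k^4, k^6)) = 6 * 4 = 24

24


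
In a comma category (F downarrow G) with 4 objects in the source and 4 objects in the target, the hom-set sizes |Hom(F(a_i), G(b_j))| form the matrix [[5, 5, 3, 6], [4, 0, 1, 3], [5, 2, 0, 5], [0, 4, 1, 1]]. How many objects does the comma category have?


Objects of (F downarrow G) are triples (a, b, h: F(a)->G(b)).
The count equals the sum of all entries in the hom-matrix.
sum(row 0) = 19
sum(row 1) = 8
sum(row 2) = 12
sum(row 3) = 6
Grand total = 45

45


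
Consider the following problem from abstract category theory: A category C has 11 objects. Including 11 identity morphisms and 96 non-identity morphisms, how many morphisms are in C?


Each object has an identity morphism, giving 11 identities.
Adding the 96 non-identity morphisms:
Total = 11 + 96 = 107

107


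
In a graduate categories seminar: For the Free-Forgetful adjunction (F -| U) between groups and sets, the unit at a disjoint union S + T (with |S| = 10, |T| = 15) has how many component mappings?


The unit eta_X: X -> U(F(X)) of the Free-Forgetful adjunction
maps each element of X to a generator of F(X). For X = S + T (disjoint
union in Set), |S + T| = |S| + |T|.
Total mappings = 10 + 15 = 25.

25


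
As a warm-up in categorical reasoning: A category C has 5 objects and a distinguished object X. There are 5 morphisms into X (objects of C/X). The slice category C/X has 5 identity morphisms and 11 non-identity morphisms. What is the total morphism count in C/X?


In the slice category C/X, objects are morphisms to X.
Identity morphisms: 5 (one per object of C/X).
Non-identity morphisms: 11.
Total = 5 + 11 = 16

16


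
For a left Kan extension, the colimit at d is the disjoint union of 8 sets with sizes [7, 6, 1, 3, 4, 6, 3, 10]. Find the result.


Pointwise, the left Kan extension (Lan_F H)(d) is the colimit, indexed
by the comma category (F downarrow d), of H composed with the
projection (F downarrow d) -> C. Here that colimit is given
as a coproduct (disjoint union) of sets, so its cardinality is the
sum of the sizes of the summands.
Coproduct of sets with sizes: 7 + 6 + 1 + 3 + 4 + 6 + 3 + 10
= 40

40


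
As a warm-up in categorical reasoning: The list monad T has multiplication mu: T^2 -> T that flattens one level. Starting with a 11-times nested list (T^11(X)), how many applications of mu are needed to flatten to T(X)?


Each application of mu: T^2 -> T removes one layer of nesting.
Starting at depth 11 (i.e., T^11(X)), we need to reach T(X).
Number of mu applications = 11 - 1 = 10

10


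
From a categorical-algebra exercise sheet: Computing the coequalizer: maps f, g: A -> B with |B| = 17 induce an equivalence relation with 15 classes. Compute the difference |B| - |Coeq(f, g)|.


The coequalizer Coeq(f, g) = B / ~ has one element per equivalence class.
|B| = 17, |Coeq(f, g)| = 15.
|B| - |Coeq(f, g)| = 17 - 15 = 2.

2


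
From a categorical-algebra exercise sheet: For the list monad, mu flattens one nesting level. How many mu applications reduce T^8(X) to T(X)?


Each application of mu: T^2 -> T removes one layer of nesting.
Starting at depth 8 (i.e., T^8(X)), we need to reach T(X).
Number of mu applications = 8 - 1 = 7

7


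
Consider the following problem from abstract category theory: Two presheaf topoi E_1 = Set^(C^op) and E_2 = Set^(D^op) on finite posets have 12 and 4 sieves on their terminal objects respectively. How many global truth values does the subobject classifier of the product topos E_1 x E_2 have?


In a product of presheaf topoi E_1 x E_2, the subobject classifier
is Omega = Omega_1 x Omega_2 (componentwise), so
|Omega(top)| = |Omega_1(top_1)| * |Omega_2(top_2)|.
= 12 * 4 = 48.

48


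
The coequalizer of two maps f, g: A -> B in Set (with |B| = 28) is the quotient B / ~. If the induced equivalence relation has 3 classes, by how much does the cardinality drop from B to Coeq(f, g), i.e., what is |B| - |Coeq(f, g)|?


The coequalizer Coeq(f, g) = B / ~ has one element per equivalence class.
|B| = 28, |Coeq(f, g)| = 3.
|B| - |Coeq(f, g)| = 28 - 3 = 25.

25


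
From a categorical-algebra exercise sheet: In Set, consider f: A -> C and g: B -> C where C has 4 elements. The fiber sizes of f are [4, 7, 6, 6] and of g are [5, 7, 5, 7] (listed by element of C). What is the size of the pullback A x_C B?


The pullback A x_C B consists of pairs (a, b) with f(a) = g(b).
For each element c in C, the fiber product has |f^-1(c)| * |g^-1(c)| elements.
Summing over C: 4 * 5 + 7 * 7 + 6 * 5 + 6 * 7
= 20 + 49 + 30 + 42 = 141

141


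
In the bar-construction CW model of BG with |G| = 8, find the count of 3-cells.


In the bar-construction CW model of BG, the n-cells are indexed by
n-tuples [g_1|...|g_n] of non-identity elements of G (degenerate
simplices with some g_i = e do not contribute cells), so there are
(|G| - 1)^n n-cells.
For dim = 3 with |G| = 8:
cells = (8 - 1)^3 = 7^3 = 343

343


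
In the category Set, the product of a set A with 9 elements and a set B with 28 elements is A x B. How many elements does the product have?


In Set, the product A x B is the Cartesian product.
By the universal property, |A x B| = |A| * |B|.
|A x B| = 9 * 28 = 252

252


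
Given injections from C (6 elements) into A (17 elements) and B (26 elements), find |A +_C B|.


The pushout A +_C B identifies the images of C in A and B.
|A +_C B| = |A| + |B| - |C| (for injections).
= 17 + 26 - 6 = 37

37


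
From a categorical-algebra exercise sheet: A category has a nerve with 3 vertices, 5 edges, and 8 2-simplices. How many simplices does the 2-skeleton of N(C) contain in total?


The 2-skeleton of the nerve N(C) consists of simplices in dimensions 0, 1, 2:
  |N(C)_0| = 3 (objects)
  |N(C)_1| = 5 (morphisms)
  |N(C)_2| = 8 (composable pairs)
Total = 3 + 5 + 8 = 16

16


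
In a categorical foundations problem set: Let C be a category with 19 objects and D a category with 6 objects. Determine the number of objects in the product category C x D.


The product category C x D has objects that are pairs (c, d).
Number of pairs = |Ob(C)| * |Ob(D)| = 19 * 6 = 114

114


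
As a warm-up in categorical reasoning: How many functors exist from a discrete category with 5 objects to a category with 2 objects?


A functor from a discrete category C to D is determined by
where each object maps. Each of the 5 objects of C can map
to any of the 2 objects of D independently.
Number of functors = 2^5 = 32

32


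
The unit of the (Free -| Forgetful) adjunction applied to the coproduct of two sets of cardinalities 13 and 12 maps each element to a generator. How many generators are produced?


The unit eta_X: X -> U(F(X)) of the Free-Forgetful adjunction
maps each element of X to a generator of F(X). For X = S + T (disjoint
union in Set), |S + T| = |S| + |T|.
Total mappings = 13 + 12 = 25.

25


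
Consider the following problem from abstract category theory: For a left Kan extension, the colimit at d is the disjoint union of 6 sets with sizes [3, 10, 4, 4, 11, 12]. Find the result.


Pointwise, the left Kan extension (Lan_F H)(d) is the colimit, indexed
by the comma category (F downarrow d), of H composed with the
projection (F downarrow d) -> C. Here that colimit is given
as a coproduct (disjoint union) of sets, so its cardinality is the
sum of the sizes of the summands.
Coproduct of sets with sizes: 3 + 10 + 4 + 4 + 11 + 12
= 44

44


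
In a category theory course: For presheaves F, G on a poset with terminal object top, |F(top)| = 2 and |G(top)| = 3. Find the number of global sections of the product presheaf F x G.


Global sections of a presheaf on a poset with terminal top satisfy
Gamma(H) ~ H(top). Presheaves admit pointwise products, so
(F x G)(top) = F(top) x G(top) (Cartesian product).
|Gamma(F x G)| = |F(top)| * |G(top)| = 2 * 3 = 6.

6


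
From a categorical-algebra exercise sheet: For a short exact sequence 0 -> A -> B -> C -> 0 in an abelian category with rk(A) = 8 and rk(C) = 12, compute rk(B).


For a short exact sequence 0 -> A -> B -> C -> 0,
rank is additive: rank(B) = rank(A) + rank(C).
rank(B) = 8 + 12 = 20

20


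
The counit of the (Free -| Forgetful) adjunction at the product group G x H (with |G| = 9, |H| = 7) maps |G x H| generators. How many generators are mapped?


The counit epsilon_K: F(U(K)) -> K of the Free-Forgetful adjunction
maps |K| generators of F(U(K)) into K. For K = G x H (the product group),
|G x H| = |G| * |H|.
Total generators mapped = 9 * 7 = 63.

63


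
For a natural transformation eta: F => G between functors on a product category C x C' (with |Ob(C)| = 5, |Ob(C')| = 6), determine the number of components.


A natural transformation eta: F => G assigns one component morphism per
object of the domain category.
The domain is the product category C x C', so
|Ob(C x C')| = |Ob(C)| * |Ob(C')| = 5 * 6 = 30.
Therefore eta has 30 component morphisms.

30


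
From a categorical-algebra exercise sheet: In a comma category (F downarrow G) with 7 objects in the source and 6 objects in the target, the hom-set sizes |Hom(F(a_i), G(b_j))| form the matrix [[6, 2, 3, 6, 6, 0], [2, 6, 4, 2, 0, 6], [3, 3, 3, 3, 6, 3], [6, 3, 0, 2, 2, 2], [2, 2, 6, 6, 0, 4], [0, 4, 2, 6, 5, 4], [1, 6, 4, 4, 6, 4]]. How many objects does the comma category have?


Objects of (F downarrow G) are triples (a, b, h: F(a)->G(b)).
The count equals the sum of all entries in the hom-matrix.
sum(row 0) = 23
sum(row 1) = 20
sum(row 2) = 21
sum(row 3) = 15
sum(row 4) = 20
sum(row 5) = 21
sum(row 6) = 25
Grand total = 145

145


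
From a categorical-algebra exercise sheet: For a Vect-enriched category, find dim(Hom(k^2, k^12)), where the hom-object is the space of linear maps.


In Vect-enriched categories, Hom(k^n, k^m) is the space of m x n matrices.
dim(Hom(k^2, k^12)) = 12 * 2 = 24

24


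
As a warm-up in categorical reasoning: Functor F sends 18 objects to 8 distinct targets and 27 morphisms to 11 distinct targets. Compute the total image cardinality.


The image of F consists of distinct objects and distinct morphisms.
|Im(F)| on objects = 8
|Im(F)| on morphisms = 11
Total image cardinality = 8 + 11 = 19

19


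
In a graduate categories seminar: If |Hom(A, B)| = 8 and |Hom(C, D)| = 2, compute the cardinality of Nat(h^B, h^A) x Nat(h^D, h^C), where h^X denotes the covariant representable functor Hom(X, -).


By the Yoneda lemma, Nat(h^B, h^A) is isomorphic to Hom(A, B),
so |Nat(h^B, h^A)| = |Hom(A, B)| and |Nat(h^D, h^C)| = |Hom(C, D)|.
|Hom(A, B)| = 8, |Hom(C, D)| = 2.
|Nat(h^B, h^A) x Nat(h^D, h^C)| = 8 * 2 = 16

16


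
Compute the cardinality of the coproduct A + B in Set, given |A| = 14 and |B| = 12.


In Set, the coproduct A + B is the disjoint union.
|A + B| = |A| + |B| = 14 + 12 = 26

26


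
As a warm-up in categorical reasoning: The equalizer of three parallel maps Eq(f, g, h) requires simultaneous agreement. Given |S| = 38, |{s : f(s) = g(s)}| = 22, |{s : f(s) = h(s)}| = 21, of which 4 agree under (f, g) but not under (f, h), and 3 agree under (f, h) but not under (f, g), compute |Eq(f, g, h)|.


Eq(f, g, h) is the triple-agreement set: points in S where all three
maps take the same value. Using inclusion-exclusion on the pairwise data:
Pair (f, g) agrees on 22 points; pair (f, h) on 21 points.
Points agreeing under (f, g) but not (f, h) = 4; under (f, h) but not (f, g) = 3.
Triple-agreement = agreement-in-(f, g) minus points that agree under (f, g) but not (f, h):
|Eq(f, g, h)| = 22 - 4 = 18
(cross-check via (f, h): 21 - 3 = 18.)

18
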